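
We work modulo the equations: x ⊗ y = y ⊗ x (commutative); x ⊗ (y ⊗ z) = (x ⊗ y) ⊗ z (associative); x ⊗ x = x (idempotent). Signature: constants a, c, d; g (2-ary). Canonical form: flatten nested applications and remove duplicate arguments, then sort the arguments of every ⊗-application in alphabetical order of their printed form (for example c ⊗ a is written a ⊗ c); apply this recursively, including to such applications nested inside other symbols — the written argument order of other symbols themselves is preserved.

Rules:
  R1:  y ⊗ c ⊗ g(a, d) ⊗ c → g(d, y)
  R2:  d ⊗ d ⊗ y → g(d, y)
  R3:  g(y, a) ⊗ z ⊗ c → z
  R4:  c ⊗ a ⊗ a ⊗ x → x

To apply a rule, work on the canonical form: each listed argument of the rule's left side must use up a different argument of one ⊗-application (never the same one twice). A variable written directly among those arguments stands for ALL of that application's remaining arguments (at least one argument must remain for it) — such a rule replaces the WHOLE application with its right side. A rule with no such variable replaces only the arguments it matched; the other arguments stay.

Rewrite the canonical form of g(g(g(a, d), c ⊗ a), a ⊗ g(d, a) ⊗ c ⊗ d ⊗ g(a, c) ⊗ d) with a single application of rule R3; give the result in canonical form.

Canonical form:  g(g(g(a, d), a ⊗ c), a ⊗ c ⊗ d ⊗ g(a, c) ⊗ g(d, a))
Apply R3:  consuming c, g(d, a);  y := d, z := a ⊗ d ⊗ g(a, c)
The extension variable absorbs all remaining arguments, so the whole application is rewritten.
New term:  g(g(g(a, d), a ⊗ c), a ⊗ d ⊗ g(a, c))

Answer: g(g(g(a, d), a ⊗ c), a ⊗ d ⊗ g(a, c))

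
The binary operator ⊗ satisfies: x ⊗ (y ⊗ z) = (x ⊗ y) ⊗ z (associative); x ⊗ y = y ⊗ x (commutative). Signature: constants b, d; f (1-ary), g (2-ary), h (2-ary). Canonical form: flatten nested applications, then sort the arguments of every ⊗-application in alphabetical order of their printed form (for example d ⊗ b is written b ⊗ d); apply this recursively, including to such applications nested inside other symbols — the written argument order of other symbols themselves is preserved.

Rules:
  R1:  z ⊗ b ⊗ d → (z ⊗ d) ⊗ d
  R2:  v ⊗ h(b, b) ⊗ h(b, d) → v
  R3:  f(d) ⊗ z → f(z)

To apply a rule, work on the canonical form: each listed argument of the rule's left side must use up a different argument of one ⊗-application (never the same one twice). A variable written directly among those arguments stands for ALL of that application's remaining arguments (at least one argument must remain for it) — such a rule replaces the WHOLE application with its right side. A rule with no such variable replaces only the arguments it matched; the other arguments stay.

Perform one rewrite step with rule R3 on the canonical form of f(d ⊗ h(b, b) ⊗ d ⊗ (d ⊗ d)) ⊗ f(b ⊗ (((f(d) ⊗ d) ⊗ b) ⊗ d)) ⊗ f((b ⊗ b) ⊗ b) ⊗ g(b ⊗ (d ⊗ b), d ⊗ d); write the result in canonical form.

Answer: f(b ⊗ b ⊗ b) ⊗ f(d ⊗ d ⊗ d ⊗ d ⊗ h(b, b)) ⊗ f(f(b ⊗ b ⊗ d ⊗ d)) ⊗ g(b ⊗ b ⊗ d, d ⊗ d)

Derivation:
Canonical form:  f(b ⊗ b ⊗ b) ⊗ f(b ⊗ b ⊗ d ⊗ d ⊗ f(d)) ⊗ f(d ⊗ d ⊗ d ⊗ d ⊗ h(b, b)) ⊗ g(b ⊗ b ⊗ d, d ⊗ d)
R3 matches:  uses f(d);  z := b ⊗ b ⊗ d ⊗ d
The variable takes the whole remainder — replace the entire application.
New term:  f(b ⊗ b ⊗ b) ⊗ f(d ⊗ d ⊗ d ⊗ d ⊗ h(b, b)) ⊗ f(f(b ⊗ b ⊗ d ⊗ d)) ⊗ g(b ⊗ b ⊗ d, d ⊗ d)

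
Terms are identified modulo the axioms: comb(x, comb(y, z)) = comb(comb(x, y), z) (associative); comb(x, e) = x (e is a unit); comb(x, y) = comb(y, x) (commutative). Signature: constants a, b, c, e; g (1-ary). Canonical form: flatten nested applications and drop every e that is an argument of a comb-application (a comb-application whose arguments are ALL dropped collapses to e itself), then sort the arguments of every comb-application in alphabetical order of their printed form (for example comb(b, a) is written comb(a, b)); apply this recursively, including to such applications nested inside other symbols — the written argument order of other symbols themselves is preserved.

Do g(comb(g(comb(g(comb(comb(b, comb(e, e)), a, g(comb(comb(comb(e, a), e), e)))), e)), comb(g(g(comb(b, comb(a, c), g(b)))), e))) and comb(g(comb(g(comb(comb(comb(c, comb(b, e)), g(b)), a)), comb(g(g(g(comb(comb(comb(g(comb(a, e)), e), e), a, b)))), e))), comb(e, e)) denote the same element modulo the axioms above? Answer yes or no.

Left:  g(comb(g(comb(g(comb(comb(b, comb(e, e)), a, g(comb(comb(comb(e, a), e), e)))), e)), comb(g(g(comb(b, comb(a, c), g(b)))), e)))
  Work inside:  comb(g(comb(g(comb(comb(b, comb(e, e)), a, g(comb(comb(comb(e, a), e), e)))), e)), comb(g(g(comb(b, comb(a, c), g(b)))), e))
  Un-nest:  comb(g(comb(g(comb(comb(b, comb(e, e)), a, g(comb(comb(comb(e, a), e), e)))), e)), g(g(comb(b, comb(a, c), g(b)))), e)
  Canonicalize subterm:  g(comb(g(comb(comb(b, comb(e, e)), a, g(comb(comb(comb(e, a), e), e)))), e))  →  g(g(comb(a, b, g(a))))
  Inside:  g(g(comb(b, comb(a, c), g(b))))  →  g(g(comb(a, b, c, g(b))))
  Drop the unit:  drop e
  Sort arguments:  comb(g(g(comb(a, b, c, g(b)))), g(g(comb(a, b, g(a)))))
  Reassemble:  g(comb(g(g(comb(a, b, c, g(b)))), g(g(comb(a, b, g(a))))))
Right:  comb(g(comb(g(comb(comb(comb(c, comb(b, e)), g(b)), a)), comb(g(g(g(comb(comb(comb(g(comb(a, e)), e), e), a, b)))), e))), comb(e, e))
  Un-nest:  comb(g(comb(g(comb(comb(comb(c, comb(b, e)), g(b)), a)), comb(g(g(g(comb(comb(comb(g(comb(a, e)), e), e), a, b)))), e))), e, e)
  Inside:  g(comb(g(comb(comb(comb(c, comb(b, e)), g(b)), a)), comb(g(g(g(comb(comb(comb(g(comb(a, e)), e), e), a, b)))), e)))  →  g(comb(g(comb(a, b, c, g(b))), g(g(g(comb(a, b, g(a)))))))
  Drop the unit:  drop e (×2)
  Sort:  g(comb(g(comb(a, b, c, g(b))), g(g(g(comb(a, b, g(a)))))))

Answer: no — g(comb(g(g(comb(a, b, c, g(b)))), g(g(comb(a, b, g(a)))))) vs g(comb(g(comb(a, b, c, g(b))), g(g(g(comb(a, b, g(a)))))))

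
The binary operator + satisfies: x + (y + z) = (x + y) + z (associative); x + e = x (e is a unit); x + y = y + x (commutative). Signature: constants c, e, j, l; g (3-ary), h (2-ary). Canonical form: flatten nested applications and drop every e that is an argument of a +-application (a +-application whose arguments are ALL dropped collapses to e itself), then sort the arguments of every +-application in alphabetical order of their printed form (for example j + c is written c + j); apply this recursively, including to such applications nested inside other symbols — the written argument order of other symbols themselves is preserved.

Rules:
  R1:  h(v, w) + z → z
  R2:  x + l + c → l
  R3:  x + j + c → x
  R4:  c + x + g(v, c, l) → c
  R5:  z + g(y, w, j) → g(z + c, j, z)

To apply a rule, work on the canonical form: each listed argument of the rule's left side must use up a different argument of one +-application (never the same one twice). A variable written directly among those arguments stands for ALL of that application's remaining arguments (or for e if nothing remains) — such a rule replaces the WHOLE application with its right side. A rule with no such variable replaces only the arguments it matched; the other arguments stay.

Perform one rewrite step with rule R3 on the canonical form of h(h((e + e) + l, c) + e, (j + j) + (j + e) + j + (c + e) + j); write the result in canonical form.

Canonical form:  h(h(l, c), c + j + j + j + j + j)
Match R3:  consume c, j;  x := j + j + j + j
The variable takes the whole remainder — replace the entire application.
Giving:  h(h(l, c), j + j + j + j)

Answer: h(h(l, c), j + j + j + j)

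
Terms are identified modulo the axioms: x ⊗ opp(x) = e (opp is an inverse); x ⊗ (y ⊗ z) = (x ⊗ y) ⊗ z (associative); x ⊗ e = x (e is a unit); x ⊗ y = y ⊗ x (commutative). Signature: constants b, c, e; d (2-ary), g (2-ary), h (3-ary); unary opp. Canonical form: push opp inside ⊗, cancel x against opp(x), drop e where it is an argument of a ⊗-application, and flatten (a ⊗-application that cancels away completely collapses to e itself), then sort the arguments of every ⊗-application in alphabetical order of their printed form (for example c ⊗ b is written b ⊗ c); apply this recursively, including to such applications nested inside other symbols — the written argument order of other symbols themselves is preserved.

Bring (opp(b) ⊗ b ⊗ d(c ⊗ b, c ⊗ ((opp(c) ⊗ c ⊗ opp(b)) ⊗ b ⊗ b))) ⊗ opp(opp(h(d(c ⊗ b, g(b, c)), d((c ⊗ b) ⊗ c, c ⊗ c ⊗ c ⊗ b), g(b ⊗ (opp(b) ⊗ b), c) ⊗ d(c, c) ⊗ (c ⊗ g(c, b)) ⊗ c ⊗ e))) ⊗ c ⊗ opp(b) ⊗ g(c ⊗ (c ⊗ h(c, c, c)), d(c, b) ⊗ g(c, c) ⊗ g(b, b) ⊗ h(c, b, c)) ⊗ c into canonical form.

Push opp inside:  distribute opp over ⊗ and collapse double opp
Collect terms:  opp(b) ⊗ d(b ⊗ c, b ⊗ c) ⊗ h(d(b ⊗ c, g(b, c)), d(b ⊗ c ⊗ c, b ⊗ c ⊗ c ⊗ c), c ⊗ c ⊗ d(c, c) ⊗ g(b, c) ⊗ g(c, b)) ⊗ c ⊗ c ⊗ g(c ⊗ c ⊗ h(c, c, c), d(c, b) ⊗ g(b, b) ⊗ g(c, c) ⊗ h(c, b, c))
Sort:  c ⊗ c ⊗ d(b ⊗ c, b ⊗ c) ⊗ g(c ⊗ c ⊗ h(c, c, c), d(c, b) ⊗ g(b, b) ⊗ g(c, c) ⊗ h(c, b, c)) ⊗ h(d(b ⊗ c, g(b, c)), d(b ⊗ c ⊗ c, b ⊗ c ⊗ c ⊗ c), c ⊗ c ⊗ d(c, c) ⊗ g(b, c) ⊗ g(c, b)) ⊗ opp(b)

Answer: c ⊗ c ⊗ d(b ⊗ c, b ⊗ c) ⊗ g(c ⊗ c ⊗ h(c, c, c), d(c, b) ⊗ g(b, b) ⊗ g(c, c) ⊗ h(c, b, c)) ⊗ h(d(b ⊗ c, g(b, c)), d(b ⊗ c ⊗ c, b ⊗ c ⊗ c ⊗ c), c ⊗ c ⊗ d(c, c) ⊗ g(b, c) ⊗ g(c, b)) ⊗ opp(b)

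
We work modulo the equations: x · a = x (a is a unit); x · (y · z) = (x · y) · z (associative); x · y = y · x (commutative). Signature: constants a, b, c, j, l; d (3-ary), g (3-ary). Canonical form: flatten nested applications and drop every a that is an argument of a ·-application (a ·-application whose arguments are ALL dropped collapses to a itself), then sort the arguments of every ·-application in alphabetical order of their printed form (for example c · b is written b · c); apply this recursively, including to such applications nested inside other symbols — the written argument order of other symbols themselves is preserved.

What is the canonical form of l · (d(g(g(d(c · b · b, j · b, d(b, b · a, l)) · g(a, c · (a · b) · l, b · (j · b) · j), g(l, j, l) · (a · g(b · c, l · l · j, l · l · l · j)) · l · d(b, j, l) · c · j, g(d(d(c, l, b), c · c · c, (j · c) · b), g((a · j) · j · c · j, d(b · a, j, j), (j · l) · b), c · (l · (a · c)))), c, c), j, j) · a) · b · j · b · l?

Answer: b · b · d(g(g(d(b · b · c, b · j, d(b, b, l)) · g(a, b · c · l, b · b · j · j), c · d(b, j, l) · g(b · c, j · l · l, j · l · l · l) · g(l, j, l) · j · l, g(d(d(c, l, b), c · c · c, b · c · j), g(c · j · j · j, d(b, j, j), b · j · l), c · c · l)), c, c), j, j) · j · l · l

Derivation:
Flatten:  l · d(g(g(d(c · b · b, j · b, d(b, b · a, l)) · g(a, c · (a · b) · l, b · (j · b) · j), g(l, j, l) · (a · g(b · c, l · l · j, l · l · l · j)) · l · d(b, j, l) · c · j, g(d(d(c, l, b), c · c · c, (j · c) · b), g((a · j) · j · c · j, d(b · a, j, j), (j · l) · b), c · (l · (a · c)))), c, c), j, j) · a · b · j · b · l
Inside:  d(g(g(d(c · b · b, j · b, d(b, b · a, l)) · g(a, c · (a · b) · l, b · (j · b) · j), g(l, j, l) · (a · g(b · c, l · l · j, l · l · l · j)) · l · d(b, j, l) · c · j, g(d(d(c, l, b), c · c · c, (j · c) · b), g((a · j) · j · c · j, d(b · a, j, j), (j · l) · b), c · (l · (a · c)))), c, c), j, j)  →  d(g(g(d(b · b · c, b · j, d(b, b, l)) · g(a, b · c · l, b · b · j · j), c · d(b, j, l) · g(b · c, j · l · l, j · l · l · l) · g(l, j, l) · j · l, g(d(d(c, l, b), c · c · c, b · c · j), g(c · j · j · j, d(b, j, j), b · j · l), c · c · l)), c, c), j, j)
Unit:  drop a
Sort arguments:  b · b · d(g(g(d(b · b · c, b · j, d(b, b, l)) · g(a, b · c · l, b · b · j · j), c · d(b, j, l) · g(b · c, j · l · l, j · l · l · l) · g(l, j, l) · j · l, g(d(d(c, l, b), c · c · c, b · c · j), g(c · j · j · j, d(b, j, j), b · j · l), c · c · l)), c, c), j, j) · j · l · l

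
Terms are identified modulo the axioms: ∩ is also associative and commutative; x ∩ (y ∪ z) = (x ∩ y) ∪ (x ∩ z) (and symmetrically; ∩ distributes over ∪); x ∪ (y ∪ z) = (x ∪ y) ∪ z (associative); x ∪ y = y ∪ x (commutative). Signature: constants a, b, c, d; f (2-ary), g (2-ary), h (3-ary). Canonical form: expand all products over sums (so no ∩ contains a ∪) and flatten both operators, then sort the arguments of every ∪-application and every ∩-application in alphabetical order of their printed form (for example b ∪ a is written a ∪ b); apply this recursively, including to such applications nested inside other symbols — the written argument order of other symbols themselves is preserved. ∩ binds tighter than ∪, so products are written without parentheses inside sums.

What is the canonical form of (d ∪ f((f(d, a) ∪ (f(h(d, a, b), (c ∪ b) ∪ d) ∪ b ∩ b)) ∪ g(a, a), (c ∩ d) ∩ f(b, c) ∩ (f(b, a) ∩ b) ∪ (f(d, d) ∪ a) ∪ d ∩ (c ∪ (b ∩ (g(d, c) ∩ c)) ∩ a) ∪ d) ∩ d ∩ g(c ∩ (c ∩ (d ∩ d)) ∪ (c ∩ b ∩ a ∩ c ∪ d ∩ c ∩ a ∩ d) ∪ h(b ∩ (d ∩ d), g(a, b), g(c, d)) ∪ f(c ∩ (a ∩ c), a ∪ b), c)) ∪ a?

Distribute:  d ∪ d ∩ f(b ∩ b ∪ f(d, a) ∪ f(h(d, a, b), b ∪ c ∪ d) ∪ g(a, a), a ∪ a ∩ b ∩ c ∩ d ∩ g(d, c) ∪ b ∩ c ∩ d ∩ f(b, a) ∩ f(b, c) ∪ c ∩ d ∪ d ∪ f(d, d)) ∩ g(a ∩ b ∩ c ∩ c ∪ a ∩ c ∩ d ∩ d ∪ c ∩ c ∩ d ∩ d ∪ f(a ∩ c ∩ c, a ∪ b) ∪ h(b ∩ d ∩ d, g(a, b), g(c, d)), c) ∪ a
Sort:  a ∪ d ∪ d ∩ f(b ∩ b ∪ f(d, a) ∪ f(h(d, a, b), b ∪ c ∪ d) ∪ g(a, a), a ∪ a ∩ b ∩ c ∩ d ∩ g(d, c) ∪ b ∩ c ∩ d ∩ f(b, a) ∩ f(b, c) ∪ c ∩ d ∪ d ∪ f(d, d)) ∩ g(a ∩ b ∩ c ∩ c ∪ a ∩ c ∩ d ∩ d ∪ c ∩ c ∩ d ∩ d ∪ f(a ∩ c ∩ c, a ∪ b) ∪ h(b ∩ d ∩ d, g(a, b), g(c, d)), c)

Answer: a ∪ d ∪ d ∩ f(b ∩ b ∪ f(d, a) ∪ f(h(d, a, b), b ∪ c ∪ d) ∪ g(a, a), a ∪ a ∩ b ∩ c ∩ d ∩ g(d, c) ∪ b ∩ c ∩ d ∩ f(b, a) ∩ f(b, c) ∪ c ∩ d ∪ d ∪ f(d, d)) ∩ g(a ∩ b ∩ c ∩ c ∪ a ∩ c ∩ d ∩ d ∪ c ∩ c ∩ d ∩ d ∪ f(a ∩ c ∩ c, a ∪ b) ∪ h(b ∩ d ∩ d, g(a, b), g(c, d)), c)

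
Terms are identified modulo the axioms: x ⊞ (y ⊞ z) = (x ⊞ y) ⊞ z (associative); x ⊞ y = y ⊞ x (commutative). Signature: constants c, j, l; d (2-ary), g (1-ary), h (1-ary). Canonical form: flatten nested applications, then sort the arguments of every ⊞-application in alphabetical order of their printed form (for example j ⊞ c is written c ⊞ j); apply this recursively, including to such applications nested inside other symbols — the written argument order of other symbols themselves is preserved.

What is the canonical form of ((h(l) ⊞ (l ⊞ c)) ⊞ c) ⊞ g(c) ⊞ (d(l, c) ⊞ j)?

Merge nested applications:  h(l) ⊞ l ⊞ c ⊞ c ⊞ g(c) ⊞ d(l, c) ⊞ j
Sort:  c ⊞ c ⊞ d(l, c) ⊞ g(c) ⊞ h(l) ⊞ j ⊞ l

Answer: c ⊞ c ⊞ d(l, c) ⊞ g(c) ⊞ h(l) ⊞ j ⊞ l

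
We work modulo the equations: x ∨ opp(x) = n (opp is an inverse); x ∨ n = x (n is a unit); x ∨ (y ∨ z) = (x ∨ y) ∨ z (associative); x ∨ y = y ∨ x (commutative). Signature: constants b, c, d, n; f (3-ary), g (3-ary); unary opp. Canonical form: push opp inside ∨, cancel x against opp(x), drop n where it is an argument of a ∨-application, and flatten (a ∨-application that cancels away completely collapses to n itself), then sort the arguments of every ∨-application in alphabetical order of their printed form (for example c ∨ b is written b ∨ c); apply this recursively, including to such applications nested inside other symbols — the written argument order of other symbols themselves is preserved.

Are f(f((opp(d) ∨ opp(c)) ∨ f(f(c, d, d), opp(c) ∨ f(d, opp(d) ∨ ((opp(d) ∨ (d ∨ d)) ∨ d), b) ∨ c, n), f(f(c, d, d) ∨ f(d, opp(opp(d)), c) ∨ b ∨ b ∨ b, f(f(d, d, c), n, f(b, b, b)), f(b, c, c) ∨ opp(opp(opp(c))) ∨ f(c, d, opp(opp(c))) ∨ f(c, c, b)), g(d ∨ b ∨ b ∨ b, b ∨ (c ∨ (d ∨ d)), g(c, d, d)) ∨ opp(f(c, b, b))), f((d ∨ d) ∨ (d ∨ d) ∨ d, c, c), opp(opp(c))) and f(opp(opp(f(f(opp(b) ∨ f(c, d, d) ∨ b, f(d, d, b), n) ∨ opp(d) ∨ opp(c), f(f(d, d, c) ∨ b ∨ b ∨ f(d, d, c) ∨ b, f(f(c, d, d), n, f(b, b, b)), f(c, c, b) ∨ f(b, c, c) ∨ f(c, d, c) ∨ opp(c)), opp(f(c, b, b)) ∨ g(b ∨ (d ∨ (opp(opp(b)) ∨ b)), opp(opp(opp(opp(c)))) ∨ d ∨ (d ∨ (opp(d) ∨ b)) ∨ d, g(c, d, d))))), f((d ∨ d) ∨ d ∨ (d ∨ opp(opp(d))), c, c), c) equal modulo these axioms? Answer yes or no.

Answer: no — f(f(f(f(c, d, d), f(d, d, b), n) ∨ opp(c) ∨ opp(d), f(b ∨ b ∨ b ∨ f(c, d, d) ∨ f(d, d, c), f(f(d, d, c), n, f(b, b, b)), f(b, c, c) ∨ f(c, c, b) ∨ f(c, d, c) ∨ opp(c)), g(b ∨ b ∨ b ∨ d, b ∨ c ∨ d ∨ d, g(c, d, d)) ∨ opp(f(c, b, b))), f(d ∨ d ∨ d ∨ d ∨ d, c, c), c) vs f(f(f(f(c, d, d), f(d, d, b), n) ∨ opp(c) ∨ opp(d), f(b ∨ b ∨ b ∨ f(d, d, c) ∨ f(d, d, c), f(f(c, d, d), n, f(b, b, b)), f(b, c, c) ∨ f(c, c, b) ∨ f(c, d, c) ∨ opp(c)), g(b ∨ b ∨ b ∨ d, b ∨ c ∨ d ∨ d, g(c, d, d)) ∨ opp(f(c, b, b))), f(d ∨ d ∨ d ∨ d ∨ d, c, c), c)

Derivation:
Left:  f(f((opp(d) ∨ opp(c)) ∨ f(f(c, d, d), opp(c) ∨ f(d, opp(d) ∨ ((opp(d) ∨ (d ∨ d)) ∨ d), b) ∨ c, n), f(f(c, d, d) ∨ f(d, opp(opp(d)), c) ∨ b ∨ b ∨ b, f(f(d, d, c), n, f(b, b, b)), f(b, c, c) ∨ opp(opp(opp(c))) ∨ f(c, d, opp(opp(c))) ∨ f(c, c, b)), g(d ∨ b ∨ b ∨ b, b ∨ (c ∨ (d ∨ d)), g(c, d, d)) ∨ opp(f(c, b, b))), f((d ∨ d) ∨ (d ∨ d) ∨ d, c, c), opp(opp(c)))
  Focus inside:  (opp(d) ∨ opp(c)) ∨ f(f(c, d, d), opp(c) ∨ f(d, opp(d) ∨ ((opp(d) ∨ (d ∨ d)) ∨ d), b) ∨ c, n)
  Collect terms:  opp(d) ∨ opp(c) ∨ f(f(c, d, d), f(d, d, b), n)
  Order the arguments:  f(f(c, d, d), f(d, d, b), n) ∨ opp(c) ∨ opp(d)
  Rebuild:  f(f(f(f(c, d, d), f(d, d, b), n) ∨ opp(c) ∨ opp(d), f(b ∨ b ∨ b ∨ f(c, d, d) ∨ f(d, d, c), f(f(d, d, c), n, f(b, b, b)), f(b, c, c) ∨ f(c, c, b) ∨ f(c, d, c) ∨ opp(c)), g(b ∨ b ∨ b ∨ d, b ∨ c ∨ d ∨ d, g(c, d, d)) ∨ opp(f(c, b, b))), f(d ∨ d ∨ d ∨ d ∨ d, c, c), c)
Right:  f(opp(opp(f(f(opp(b) ∨ f(c, d, d) ∨ b, f(d, d, b), n) ∨ opp(d) ∨ opp(c), f(f(d, d, c) ∨ b ∨ b ∨ f(d, d, c) ∨ b, f(f(c, d, d), n, f(b, b, b)), f(c, c, b) ∨ f(b, c, c) ∨ f(c, d, c) ∨ opp(c)), opp(f(c, b, b)) ∨ g(b ∨ (d ∨ (opp(opp(b)) ∨ b)), opp(opp(opp(opp(c)))) ∨ d ∨ (d ∨ (opp(d) ∨ b)) ∨ d, g(c, d, d))))), f((d ∨ d) ∨ d ∨ (d ∨ opp(opp(d))), c, c), c)
  Focus inside:  opp(f(c, b, b)) ∨ g(b ∨ (d ∨ (opp(opp(b)) ∨ b)), opp(opp(opp(opp(c)))) ∨ d ∨ (d ∨ (opp(d) ∨ b)) ∨ d, g(c, d, d))
  Push opp inside:  distribute opp over ∨ and collapse double opp
  Collect:  opp(f(c, b, b)) ∨ g(b ∨ b ∨ b ∨ d, b ∨ c ∨ d ∨ d, g(c, d, d))
  Sort arguments:  g(b ∨ b ∨ b ∨ d, b ∨ c ∨ d ∨ d, g(c, d, d)) ∨ opp(f(c, b, b))
  Put back:  f(f(f(f(c, d, d), f(d, d, b), n) ∨ opp(c) ∨ opp(d), f(b ∨ b ∨ b ∨ f(d, d, c) ∨ f(d, d, c), f(f(c, d, d), n, f(b, b, b)), f(b, c, c) ∨ f(c, c, b) ∨ f(c, d, c) ∨ opp(c)), g(b ∨ b ∨ b ∨ d, b ∨ c ∨ d ∨ d, g(c, d, d)) ∨ opp(f(c, b, b))), f(d ∨ d ∨ d ∨ d ∨ d, c, c), c)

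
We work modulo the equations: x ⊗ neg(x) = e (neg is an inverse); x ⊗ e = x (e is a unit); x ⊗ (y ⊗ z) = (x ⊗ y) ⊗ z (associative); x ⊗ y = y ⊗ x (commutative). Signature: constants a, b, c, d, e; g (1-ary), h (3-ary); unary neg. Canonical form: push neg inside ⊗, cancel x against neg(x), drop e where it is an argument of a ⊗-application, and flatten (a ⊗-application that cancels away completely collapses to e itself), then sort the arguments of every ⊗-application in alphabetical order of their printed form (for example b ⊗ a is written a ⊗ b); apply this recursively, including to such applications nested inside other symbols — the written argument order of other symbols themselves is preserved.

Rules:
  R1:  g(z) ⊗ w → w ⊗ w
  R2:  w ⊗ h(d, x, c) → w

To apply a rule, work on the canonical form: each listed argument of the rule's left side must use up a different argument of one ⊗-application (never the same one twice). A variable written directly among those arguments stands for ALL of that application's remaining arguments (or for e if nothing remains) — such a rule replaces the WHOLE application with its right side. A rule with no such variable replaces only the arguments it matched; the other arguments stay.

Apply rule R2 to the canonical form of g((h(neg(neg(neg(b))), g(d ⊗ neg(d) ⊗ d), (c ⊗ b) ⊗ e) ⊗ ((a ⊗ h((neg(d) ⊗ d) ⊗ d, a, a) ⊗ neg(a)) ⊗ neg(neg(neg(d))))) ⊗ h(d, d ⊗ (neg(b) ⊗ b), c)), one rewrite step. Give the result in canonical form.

Canonical form:  g(h(d, a, a) ⊗ h(d, d, c) ⊗ h(neg(b), g(d), b ⊗ c) ⊗ neg(d))
Match R2:  consume h(d, d, c);  w := h(d, a, a) ⊗ h(neg(b), g(d), b ⊗ c) ⊗ neg(d), x := d
Every leftover argument binds to the variable; the entire application is replaced.
New term:  g(h(d, a, a) ⊗ h(neg(b), g(d), b ⊗ c) ⊗ neg(d))

Answer: g(h(d, a, a) ⊗ h(neg(b), g(d), b ⊗ c) ⊗ neg(d))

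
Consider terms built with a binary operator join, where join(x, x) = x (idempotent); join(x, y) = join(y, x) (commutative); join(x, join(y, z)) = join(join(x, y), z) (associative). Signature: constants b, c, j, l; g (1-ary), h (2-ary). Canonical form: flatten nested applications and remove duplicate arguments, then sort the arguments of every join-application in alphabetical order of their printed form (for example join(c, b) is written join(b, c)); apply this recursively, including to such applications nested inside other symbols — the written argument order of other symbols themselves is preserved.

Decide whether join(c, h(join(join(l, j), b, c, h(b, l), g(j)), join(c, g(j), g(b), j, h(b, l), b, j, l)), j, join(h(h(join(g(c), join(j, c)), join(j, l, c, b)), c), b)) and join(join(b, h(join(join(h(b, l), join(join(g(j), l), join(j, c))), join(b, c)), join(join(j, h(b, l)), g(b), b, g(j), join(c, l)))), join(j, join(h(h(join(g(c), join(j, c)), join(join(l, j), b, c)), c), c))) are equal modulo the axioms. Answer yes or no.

Answer: yes — both canonical forms are join(b, c, h(h(join(c, g(c), j), join(b, c, j, l)), c), h(join(b, c, g(j), h(b, l), j, l), join(b, c, g(b), g(j), h(b, l), j, l)), j)

Derivation:
Left:  join(c, h(join(join(l, j), b, c, h(b, l), g(j)), join(c, g(j), g(b), j, h(b, l), b, j, l)), j, join(h(h(join(g(c), join(j, c)), join(j, l, c, b)), c), b))
  Un-nest:  join(c, h(join(join(l, j), b, c, h(b, l), g(j)), join(c, g(j), g(b), j, h(b, l), b, j, l)), j, h(h(join(g(c), join(j, c)), join(j, l, c, b)), c), b)
  Simplify inside:  h(join(join(l, j), b, c, h(b, l), g(j)), join(c, g(j), g(b), j, h(b, l), b, j, l))  →  h(join(b, c, g(j), h(b, l), j, l), join(b, c, g(b), g(j), h(b, l), j, l))
  Simplify inside:  h(h(join(g(c), join(j, c)), join(j, l, c, b)), c)  →  h(h(join(c, g(c), j), join(b, c, j, l)), c)
  Order the arguments:  join(b, c, h(h(join(c, g(c), j), join(b, c, j, l)), c), h(join(b, c, g(j), h(b, l), j, l), join(b, c, g(b), g(j), h(b, l), j, l)), j)
Right:  join(join(b, h(join(join(h(b, l), join(join(g(j), l), join(j, c))), join(b, c)), join(join(j, h(b, l)), g(b), b, g(j), join(c, l)))), join(j, join(h(h(join(g(c), join(j, c)), join(join(l, j), b, c)), c), c)))
  Un-nest:  join(b, h(join(join(h(b, l), join(join(g(j), l), join(j, c))), join(b, c)), join(join(j, h(b, l)), g(b), b, g(j), join(c, l))), j, h(h(join(g(c), join(j, c)), join(join(l, j), b, c)), c), c)
  Canonicalize subterm:  h(join(join(h(b, l), join(join(g(j), l), join(j, c))), join(b, c)), join(join(j, h(b, l)), g(b), b, g(j), join(c, l)))  →  h(join(b, c, g(j), h(b, l), j, l), join(b, c, g(b), g(j), h(b, l), j, l))
  Inside:  h(h(join(g(c), join(j, c)), join(join(l, j), b, c)), c)  →  h(h(join(c, g(c), j), join(b, c, j, l)), c)
  Order the arguments:  join(b, c, h(h(join(c, g(c), j), join(b, c, j, l)), c), h(join(b, c, g(j), h(b, l), j, l), join(b, c, g(b), g(j), h(b, l), j, l)), j)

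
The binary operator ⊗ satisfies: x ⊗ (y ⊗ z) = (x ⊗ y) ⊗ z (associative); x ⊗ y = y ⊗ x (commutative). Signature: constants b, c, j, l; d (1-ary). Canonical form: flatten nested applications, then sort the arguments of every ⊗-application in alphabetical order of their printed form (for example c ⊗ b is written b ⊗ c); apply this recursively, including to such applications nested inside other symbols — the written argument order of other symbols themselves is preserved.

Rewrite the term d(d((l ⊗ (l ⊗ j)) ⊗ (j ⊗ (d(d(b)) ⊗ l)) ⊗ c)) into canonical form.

Answer: d(d(c ⊗ d(d(b)) ⊗ j ⊗ j ⊗ l ⊗ l ⊗ l))

Derivation:
Work inside:  (l ⊗ (l ⊗ j)) ⊗ (j ⊗ (d(d(b)) ⊗ l)) ⊗ c
Un-nest:  l ⊗ l ⊗ j ⊗ j ⊗ d(d(b)) ⊗ l ⊗ c
Sort arguments:  c ⊗ d(d(b)) ⊗ j ⊗ j ⊗ l ⊗ l ⊗ l
Reassemble:  d(d(c ⊗ d(d(b)) ⊗ j ⊗ j ⊗ l ⊗ l ⊗ l))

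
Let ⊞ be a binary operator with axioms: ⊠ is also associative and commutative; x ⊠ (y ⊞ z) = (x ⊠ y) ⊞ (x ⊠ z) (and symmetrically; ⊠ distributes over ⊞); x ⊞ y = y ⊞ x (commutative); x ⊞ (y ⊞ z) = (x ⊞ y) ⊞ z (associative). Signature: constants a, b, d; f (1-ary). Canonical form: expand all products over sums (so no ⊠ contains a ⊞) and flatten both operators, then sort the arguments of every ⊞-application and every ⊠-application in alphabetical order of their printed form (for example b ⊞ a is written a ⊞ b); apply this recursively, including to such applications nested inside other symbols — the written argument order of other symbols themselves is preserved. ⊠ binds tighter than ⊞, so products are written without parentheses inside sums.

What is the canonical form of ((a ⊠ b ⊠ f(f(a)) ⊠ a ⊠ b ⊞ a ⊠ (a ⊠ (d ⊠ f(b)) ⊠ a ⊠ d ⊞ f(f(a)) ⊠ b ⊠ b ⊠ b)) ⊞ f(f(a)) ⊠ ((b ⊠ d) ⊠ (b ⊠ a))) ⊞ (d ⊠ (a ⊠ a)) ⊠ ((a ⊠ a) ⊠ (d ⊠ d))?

Distribute:  a ⊠ a ⊠ b ⊠ b ⊠ f(f(a)) ⊞ a ⊠ a ⊠ a ⊠ d ⊠ d ⊠ f(b) ⊞ a ⊠ b ⊠ b ⊠ b ⊠ f(f(a)) ⊞ a ⊠ b ⊠ b ⊠ d ⊠ f(f(a)) ⊞ a ⊠ a ⊠ a ⊠ a ⊠ d ⊠ d ⊠ d
Sort:  a ⊠ a ⊠ a ⊠ a ⊠ d ⊠ d ⊠ d ⊞ a ⊠ a ⊠ a ⊠ d ⊠ d ⊠ f(b) ⊞ a ⊠ a ⊠ b ⊠ b ⊠ f(f(a)) ⊞ a ⊠ b ⊠ b ⊠ b ⊠ f(f(a)) ⊞ a ⊠ b ⊠ b ⊠ d ⊠ f(f(a))

Answer: a ⊠ a ⊠ a ⊠ a ⊠ d ⊠ d ⊠ d ⊞ a ⊠ a ⊠ a ⊠ d ⊠ d ⊠ f(b) ⊞ a ⊠ a ⊠ b ⊠ b ⊠ f(f(a)) ⊞ a ⊠ b ⊠ b ⊠ b ⊠ f(f(a)) ⊞ a ⊠ b ⊠ b ⊠ d ⊠ f(f(a))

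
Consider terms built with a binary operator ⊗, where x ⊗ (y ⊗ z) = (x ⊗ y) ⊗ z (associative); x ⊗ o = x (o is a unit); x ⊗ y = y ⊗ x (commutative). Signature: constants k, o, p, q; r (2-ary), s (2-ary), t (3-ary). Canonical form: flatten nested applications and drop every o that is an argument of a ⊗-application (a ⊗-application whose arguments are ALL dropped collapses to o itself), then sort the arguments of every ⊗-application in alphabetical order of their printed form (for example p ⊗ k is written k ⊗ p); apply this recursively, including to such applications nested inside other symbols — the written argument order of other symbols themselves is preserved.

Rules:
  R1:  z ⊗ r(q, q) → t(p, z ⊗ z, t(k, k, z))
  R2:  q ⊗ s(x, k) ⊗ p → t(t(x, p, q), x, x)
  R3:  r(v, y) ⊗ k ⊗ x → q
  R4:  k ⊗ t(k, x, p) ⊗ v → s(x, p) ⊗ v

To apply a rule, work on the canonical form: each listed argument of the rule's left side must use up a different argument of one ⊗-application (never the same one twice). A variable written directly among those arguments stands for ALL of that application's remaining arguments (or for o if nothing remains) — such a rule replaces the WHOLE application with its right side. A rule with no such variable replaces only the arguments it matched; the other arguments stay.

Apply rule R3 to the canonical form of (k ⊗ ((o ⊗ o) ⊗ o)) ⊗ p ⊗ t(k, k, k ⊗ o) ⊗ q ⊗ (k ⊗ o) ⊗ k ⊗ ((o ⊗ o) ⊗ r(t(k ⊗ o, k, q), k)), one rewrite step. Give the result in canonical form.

Answer: q

Derivation:
Canonical form:  k ⊗ k ⊗ k ⊗ p ⊗ q ⊗ r(t(k, k, q), k) ⊗ t(k, k, k)
R3 matches:  uses k, r(t(k, k, q), k);  v := t(k, k, q), x := k ⊗ k ⊗ p ⊗ q ⊗ t(k, k, k), y := k
The variable takes the whole remainder — replace the entire application.
Giving:  q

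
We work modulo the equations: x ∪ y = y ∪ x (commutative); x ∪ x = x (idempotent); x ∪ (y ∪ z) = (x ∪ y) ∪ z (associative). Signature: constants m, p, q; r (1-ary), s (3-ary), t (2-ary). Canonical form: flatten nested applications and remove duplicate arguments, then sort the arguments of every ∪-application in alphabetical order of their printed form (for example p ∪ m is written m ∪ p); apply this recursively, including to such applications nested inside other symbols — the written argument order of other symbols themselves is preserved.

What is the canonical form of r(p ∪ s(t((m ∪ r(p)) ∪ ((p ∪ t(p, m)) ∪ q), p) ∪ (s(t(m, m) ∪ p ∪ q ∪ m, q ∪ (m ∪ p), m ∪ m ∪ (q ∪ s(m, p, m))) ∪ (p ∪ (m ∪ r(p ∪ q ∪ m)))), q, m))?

Focus inside:  p ∪ s(t((m ∪ r(p)) ∪ ((p ∪ t(p, m)) ∪ q), p) ∪ (s(t(m, m) ∪ p ∪ q ∪ m, q ∪ (m ∪ p), m ∪ m ∪ (q ∪ s(m, p, m))) ∪ (p ∪ (m ∪ r(p ∪ q ∪ m)))), q, m)
Simplify inside:  s(t((m ∪ r(p)) ∪ ((p ∪ t(p, m)) ∪ q), p) ∪ (s(t(m, m) ∪ p ∪ q ∪ m, q ∪ (m ∪ p), m ∪ m ∪ (q ∪ s(m, p, m))) ∪ (p ∪ (m ∪ r(p ∪ q ∪ m)))), q, m)  →  s(m ∪ p ∪ r(m ∪ p ∪ q) ∪ s(m ∪ p ∪ q ∪ t(m, m), m ∪ p ∪ q, m ∪ q ∪ s(m, p, m)) ∪ t(m ∪ p ∪ q ∪ r(p) ∪ t(p, m), p), q, m)
Order the arguments:  p ∪ s(m ∪ p ∪ r(m ∪ p ∪ q) ∪ s(m ∪ p ∪ q ∪ t(m, m), m ∪ p ∪ q, m ∪ q ∪ s(m, p, m)) ∪ t(m ∪ p ∪ q ∪ r(p) ∪ t(p, m), p), q, m)
Reassemble:  r(p ∪ s(m ∪ p ∪ r(m ∪ p ∪ q) ∪ s(m ∪ p ∪ q ∪ t(m, m), m ∪ p ∪ q, m ∪ q ∪ s(m, p, m)) ∪ t(m ∪ p ∪ q ∪ r(p) ∪ t(p, m), p), q, m))

Answer: r(p ∪ s(m ∪ p ∪ r(m ∪ p ∪ q) ∪ s(m ∪ p ∪ q ∪ t(m, m), m ∪ p ∪ q, m ∪ q ∪ s(m, p, m)) ∪ t(m ∪ p ∪ q ∪ r(p) ∪ t(p, m), p), q, m))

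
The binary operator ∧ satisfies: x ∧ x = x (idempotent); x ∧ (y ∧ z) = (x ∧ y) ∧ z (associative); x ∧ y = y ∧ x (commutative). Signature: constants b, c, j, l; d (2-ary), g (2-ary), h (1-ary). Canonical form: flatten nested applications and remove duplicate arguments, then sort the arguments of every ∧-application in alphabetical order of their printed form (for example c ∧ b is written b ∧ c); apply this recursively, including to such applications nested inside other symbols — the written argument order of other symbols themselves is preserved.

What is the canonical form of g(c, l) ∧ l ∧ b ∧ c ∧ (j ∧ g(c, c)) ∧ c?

Answer: b ∧ c ∧ g(c, c) ∧ g(c, l) ∧ j ∧ l

Derivation:
Un-nest:  g(c, l) ∧ l ∧ b ∧ c ∧ j ∧ g(c, c) ∧ c
Drop duplicates:  drop duplicate c
Order the arguments:  b ∧ c ∧ g(c, c) ∧ g(c, l) ∧ j ∧ l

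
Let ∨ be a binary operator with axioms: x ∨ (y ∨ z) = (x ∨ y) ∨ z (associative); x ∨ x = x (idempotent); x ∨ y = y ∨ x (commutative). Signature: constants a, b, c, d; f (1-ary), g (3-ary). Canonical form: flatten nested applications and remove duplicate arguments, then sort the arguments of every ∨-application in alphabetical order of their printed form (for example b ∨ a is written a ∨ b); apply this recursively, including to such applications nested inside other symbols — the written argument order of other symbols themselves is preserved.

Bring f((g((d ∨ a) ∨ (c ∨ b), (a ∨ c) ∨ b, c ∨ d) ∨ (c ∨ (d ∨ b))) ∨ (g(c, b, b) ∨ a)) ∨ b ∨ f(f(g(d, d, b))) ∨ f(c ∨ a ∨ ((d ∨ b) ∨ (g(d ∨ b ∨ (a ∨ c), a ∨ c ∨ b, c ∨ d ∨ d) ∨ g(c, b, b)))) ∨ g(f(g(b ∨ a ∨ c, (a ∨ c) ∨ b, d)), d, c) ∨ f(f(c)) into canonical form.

Canonicalize subterm:  f((g((d ∨ a) ∨ (c ∨ b), (a ∨ c) ∨ b, c ∨ d) ∨ (c ∨ (d ∨ b))) ∨ (g(c, b, b) ∨ a))  →  f(a ∨ b ∨ c ∨ d ∨ g(a ∨ b ∨ c ∨ d, a ∨ b ∨ c, c ∨ d) ∨ g(c, b, b))
Inside:  f(c ∨ a ∨ ((d ∨ b) ∨ (g(d ∨ b ∨ (a ∨ c), a ∨ c ∨ b, c ∨ d ∨ d) ∨ g(c, b, b))))  →  f(a ∨ b ∨ c ∨ d ∨ g(a ∨ b ∨ c ∨ d, a ∨ b ∨ c, c ∨ d) ∨ g(c, b, b))
Simplify inside:  g(f(g(b ∨ a ∨ c, (a ∨ c) ∨ b, d)), d, c)  →  g(f(g(a ∨ b ∨ c, a ∨ b ∨ c, d)), d, c)
Drop duplicates:  drop duplicate f(a ∨ b ∨ c ∨ d ∨ g(a ∨ b ∨ c ∨ d, a ∨ b ∨ c, c ∨ d) ∨ g(c, b, b))
Order the arguments:  b ∨ f(a ∨ b ∨ c ∨ d ∨ g(a ∨ b ∨ c ∨ d, a ∨ b ∨ c, c ∨ d) ∨ g(c, b, b)) ∨ f(f(c)) ∨ f(f(g(d, d, b))) ∨ g(f(g(a ∨ b ∨ c, a ∨ b ∨ c, d)), d, c)

Answer: b ∨ f(a ∨ b ∨ c ∨ d ∨ g(a ∨ b ∨ c ∨ d, a ∨ b ∨ c, c ∨ d) ∨ g(c, b, b)) ∨ f(f(c)) ∨ f(f(g(d, d, b))) ∨ g(f(g(a ∨ b ∨ c, a ∨ b ∨ c, d)), d, c)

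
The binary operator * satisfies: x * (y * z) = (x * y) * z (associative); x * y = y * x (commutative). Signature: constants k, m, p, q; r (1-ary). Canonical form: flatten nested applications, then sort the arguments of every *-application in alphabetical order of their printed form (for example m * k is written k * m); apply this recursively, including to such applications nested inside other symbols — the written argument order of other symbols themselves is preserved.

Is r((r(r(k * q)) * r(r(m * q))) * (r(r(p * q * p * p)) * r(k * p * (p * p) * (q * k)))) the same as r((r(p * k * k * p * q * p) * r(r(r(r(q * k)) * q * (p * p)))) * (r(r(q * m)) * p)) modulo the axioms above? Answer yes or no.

Left:  r((r(r(k * q)) * r(r(m * q))) * (r(r(p * q * p * p)) * r(k * p * (p * p) * (q * k))))
  Descend into:  (r(r(k * q)) * r(r(m * q))) * (r(r(p * q * p * p)) * r(k * p * (p * p) * (q * k)))
  Un-nest:  r(r(k * q)) * r(r(m * q)) * r(r(p * q * p * p)) * r(k * p * (p * p) * (q * k))
  Inside:  r(r(p * q * p * p))  →  r(r(p * p * p * q))
  Canonicalize subterm:  r(k * p * (p * p) * (q * k))  →  r(k * k * p * p * p * q)
  Sort:  r(k * k * p * p * p * q) * r(r(k * q)) * r(r(m * q)) * r(r(p * p * p * q))
  Rebuild:  r(r(k * k * p * p * p * q) * r(r(k * q)) * r(r(m * q)) * r(r(p * p * p * q)))
Right:  r((r(p * k * k * p * q * p) * r(r(r(r(q * k)) * q * (p * p)))) * (r(r(q * m)) * p))
  Focus inside:  (r(p * k * k * p * q * p) * r(r(r(r(q * k)) * q * (p * p)))) * (r(r(q * m)) * p)
  Un-nest:  r(p * k * k * p * q * p) * r(r(r(r(q * k)) * q * (p * p))) * r(r(q * m)) * p
  Canonicalize subterm:  r(p * k * k * p * q * p)  →  r(k * k * p * p * p * q)
  Simplify inside:  r(r(r(r(q * k)) * q * (p * p)))  →  r(r(p * p * q * r(r(k * q))))
  Canonicalize subterm:  r(r(q * m))  →  r(r(m * q))
  Sort:  p * r(k * k * p * p * p * q) * r(r(m * q)) * r(r(p * p * q * r(r(k * q))))
  Rebuild:  r(p * r(k * k * p * p * p * q) * r(r(m * q)) * r(r(p * p * q * r(r(k * q)))))

Answer: no — r(r(k * k * p * p * p * q) * r(r(k * q)) * r(r(m * q)) * r(r(p * p * p * q))) vs r(p * r(k * k * p * p * p * q) * r(r(m * q)) * r(r(p * p * q * r(r(k * q)))))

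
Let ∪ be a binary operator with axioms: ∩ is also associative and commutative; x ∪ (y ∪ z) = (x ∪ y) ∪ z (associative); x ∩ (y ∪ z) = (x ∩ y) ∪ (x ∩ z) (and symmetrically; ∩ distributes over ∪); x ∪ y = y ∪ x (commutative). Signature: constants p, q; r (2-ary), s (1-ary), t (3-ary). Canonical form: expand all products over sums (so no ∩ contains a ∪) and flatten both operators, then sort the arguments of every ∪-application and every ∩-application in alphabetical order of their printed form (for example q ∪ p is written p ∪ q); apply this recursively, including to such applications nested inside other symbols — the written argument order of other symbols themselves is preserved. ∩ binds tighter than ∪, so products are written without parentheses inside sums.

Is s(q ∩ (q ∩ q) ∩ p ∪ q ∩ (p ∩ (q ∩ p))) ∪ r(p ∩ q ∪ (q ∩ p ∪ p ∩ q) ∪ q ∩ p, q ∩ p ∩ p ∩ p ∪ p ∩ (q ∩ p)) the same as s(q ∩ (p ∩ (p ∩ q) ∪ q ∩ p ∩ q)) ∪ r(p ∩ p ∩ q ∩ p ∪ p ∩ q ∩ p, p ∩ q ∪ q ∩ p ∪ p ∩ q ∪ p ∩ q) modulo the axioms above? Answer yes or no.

Left:  s(q ∩ (q ∩ q) ∩ p ∪ q ∩ (p ∩ (q ∩ p))) ∪ r(p ∩ q ∪ (q ∩ p ∪ p ∩ q) ∪ q ∩ p, q ∩ p ∩ p ∩ p ∪ p ∩ (q ∩ p))
  Merge nested applications:  s(p ∩ p ∩ q ∩ q ∪ p ∩ q ∩ q ∩ q) ∪ r(p ∩ q ∪ p ∩ q ∪ p ∩ q ∪ p ∩ q, p ∩ p ∩ p ∩ q ∪ p ∩ p ∩ q)
  Sort:  r(p ∩ q ∪ p ∩ q ∪ p ∩ q ∪ p ∩ q, p ∩ p ∩ p ∩ q ∪ p ∩ p ∩ q) ∪ s(p ∩ p ∩ q ∩ q ∪ p ∩ q ∩ q ∩ q)
Right:  s(q ∩ (p ∩ (p ∩ q) ∪ q ∩ p ∩ q)) ∪ r(p ∩ p ∩ q ∩ p ∪ p ∩ q ∩ p, p ∩ q ∪ q ∩ p ∪ p ∩ q ∪ p ∩ q)
  Distribute:  s(p ∩ p ∩ q ∩ q ∪ p ∩ q ∩ q ∩ q) ∪ r(p ∩ p ∩ p ∩ q ∪ p ∩ p ∩ q, p ∩ q ∪ p ∩ q ∪ p ∩ q ∪ p ∩ q)
  Order the arguments:  r(p ∩ p ∩ p ∩ q ∪ p ∩ p ∩ q, p ∩ q ∪ p ∩ q ∪ p ∩ q ∪ p ∩ q) ∪ s(p ∩ p ∩ q ∩ q ∪ p ∩ q ∩ q ∩ q)

Answer: no — r(p ∩ q ∪ p ∩ q ∪ p ∩ q ∪ p ∩ q, p ∩ p ∩ p ∩ q ∪ p ∩ p ∩ q) ∪ s(p ∩ p ∩ q ∩ q ∪ p ∩ q ∩ q ∩ q) vs r(p ∩ p ∩ p ∩ q ∪ p ∩ p ∩ q, p ∩ q ∪ p ∩ q ∪ p ∩ q ∪ p ∩ q) ∪ s(p ∩ p ∩ q ∩ q ∪ p ∩ q ∩ q ∩ q)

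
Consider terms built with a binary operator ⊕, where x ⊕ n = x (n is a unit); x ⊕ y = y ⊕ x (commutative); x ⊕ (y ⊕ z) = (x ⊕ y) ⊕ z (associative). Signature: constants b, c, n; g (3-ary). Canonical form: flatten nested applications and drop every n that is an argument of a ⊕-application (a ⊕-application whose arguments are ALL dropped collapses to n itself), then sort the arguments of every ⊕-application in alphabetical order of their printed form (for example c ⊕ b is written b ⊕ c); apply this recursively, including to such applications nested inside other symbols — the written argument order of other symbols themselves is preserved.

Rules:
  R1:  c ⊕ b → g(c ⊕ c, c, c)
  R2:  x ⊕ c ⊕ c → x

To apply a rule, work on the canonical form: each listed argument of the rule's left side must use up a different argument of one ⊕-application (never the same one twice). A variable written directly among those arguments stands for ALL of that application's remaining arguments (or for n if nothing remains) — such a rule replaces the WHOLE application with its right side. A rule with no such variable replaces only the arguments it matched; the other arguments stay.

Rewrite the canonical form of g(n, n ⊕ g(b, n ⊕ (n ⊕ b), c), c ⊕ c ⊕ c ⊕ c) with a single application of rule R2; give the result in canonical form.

Canonical form:  g(n, g(b, b, c), c ⊕ c ⊕ c ⊕ c)
Apply R2:  consuming c, c;  x := c ⊕ c
The extension variable absorbs all remaining arguments, so the whole application is rewritten.
Result:  g(n, g(b, b, c), c ⊕ c)

Answer: g(n, g(b, b, c), c ⊕ c)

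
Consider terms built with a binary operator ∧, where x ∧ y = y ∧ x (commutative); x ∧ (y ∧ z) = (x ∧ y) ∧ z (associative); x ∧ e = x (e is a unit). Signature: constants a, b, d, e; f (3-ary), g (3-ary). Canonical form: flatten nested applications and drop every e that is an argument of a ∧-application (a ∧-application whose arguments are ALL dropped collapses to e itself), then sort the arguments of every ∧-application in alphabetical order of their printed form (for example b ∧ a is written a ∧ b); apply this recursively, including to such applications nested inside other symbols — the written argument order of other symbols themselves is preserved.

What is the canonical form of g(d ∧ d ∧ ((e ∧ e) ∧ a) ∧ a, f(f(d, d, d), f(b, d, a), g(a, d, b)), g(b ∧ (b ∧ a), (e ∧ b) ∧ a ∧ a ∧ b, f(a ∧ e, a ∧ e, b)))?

Focus inside:  d ∧ d ∧ ((e ∧ e) ∧ a) ∧ a
Flatten:  d ∧ d ∧ e ∧ e ∧ a ∧ a
Units out:  drop e (×2)
Sort:  a ∧ a ∧ d ∧ d
Reassemble:  g(a ∧ a ∧ d ∧ d, f(f(d, d, d), f(b, d, a), g(a, d, b)), g(a ∧ b ∧ b, a ∧ a ∧ b ∧ b, f(a, a, b)))

Answer: g(a ∧ a ∧ d ∧ d, f(f(d, d, d), f(b, d, a), g(a, d, b)), g(a ∧ b ∧ b, a ∧ a ∧ b ∧ b, f(a, a, b)))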